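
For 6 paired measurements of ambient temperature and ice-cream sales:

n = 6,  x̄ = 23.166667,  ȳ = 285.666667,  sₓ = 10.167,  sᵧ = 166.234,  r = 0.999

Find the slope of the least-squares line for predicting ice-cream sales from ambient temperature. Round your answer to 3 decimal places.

16.334

b = r · sᵧ/sₓ = 0.999 · 166.234/10.167 = 16.333999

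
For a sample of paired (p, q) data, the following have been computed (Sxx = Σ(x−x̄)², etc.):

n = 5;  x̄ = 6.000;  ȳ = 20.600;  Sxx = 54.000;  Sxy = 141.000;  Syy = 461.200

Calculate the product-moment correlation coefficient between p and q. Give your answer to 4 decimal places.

0.8935

r = Sxy/√(Sxx·Syy) = 141/√(24904.8) = 141/157.812547 = 0.893465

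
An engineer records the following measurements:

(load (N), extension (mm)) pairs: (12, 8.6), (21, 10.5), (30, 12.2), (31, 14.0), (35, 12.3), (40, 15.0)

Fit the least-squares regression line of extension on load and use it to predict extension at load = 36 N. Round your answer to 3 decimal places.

n = 6, Σx = 169, Σy = 72.6, Σxy = 2154.2, Σx² = 5271
Sxx = Σx² − (Σx)²/n = 5271 − 4760.166667 = 510.833333
Sxy = Σxy − (Σx)(Σy)/n = 2154.2 − 2044.9 = 109.3
b = Sxy/Sxx = 109.3/510.833333 = 0.213964
a = ȳ − b·x̄ = 12.1 − 0.213964·28.166667 = 6.073344
ŷ(36) = a + b·36 = 6.073344 + 0.213964·36 = 13.776052

13.776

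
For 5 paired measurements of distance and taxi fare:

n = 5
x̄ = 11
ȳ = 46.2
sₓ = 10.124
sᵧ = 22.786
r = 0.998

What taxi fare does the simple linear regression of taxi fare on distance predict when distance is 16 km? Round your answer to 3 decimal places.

57.431

b = r · sᵧ/sₓ = 0.998 · 22.786/10.124 = 2.246190
a = ȳ − b·x̄ = 46.2 − 2.246190·11 = 21.491910
ŷ(16) = a + b·16 = 21.491910 + 2.246190·16 = 57.430950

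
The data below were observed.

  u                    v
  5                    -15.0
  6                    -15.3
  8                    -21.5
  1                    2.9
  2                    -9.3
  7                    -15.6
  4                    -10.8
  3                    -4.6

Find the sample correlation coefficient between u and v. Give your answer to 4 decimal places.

n = 8, Σx = 36, Σy = -89.2, Σxy = -520.7, Σx² = 204, Σy² = 1397.4
Sxx = Σx² − (Σx)²/n = 204 − 162 = 42
Sxy = Σxy − (Σx)(Σy)/n = -520.7 − (-401.4) = -119.3
Syy = Σy² − (Σy)²/n = 1397.4 − 994.58 = 402.82
r = Sxy/√(Sxx·Syy) = -119.3/√(16918.44) = -119.3/130.070904 = -0.917192

-0.9172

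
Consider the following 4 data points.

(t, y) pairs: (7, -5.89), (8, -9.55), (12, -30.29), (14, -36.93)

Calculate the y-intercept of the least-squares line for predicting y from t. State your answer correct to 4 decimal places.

n = 4, Σx = 41, Σy = -82.66, Σxy = -998.13, Σx² = 453
Sxx = Σx² − (Σx)²/n = 453 − 420.25 = 32.75
Sxy = Σxy − (Σx)(Σy)/n = -998.13 − (-847.265) = -150.865
b = Sxy/Sxx = -150.865/32.75 = -4.606565
a = ȳ − b·x̄ = -20.665 − (-4.606565)·10.25 = 26.552290

26.5523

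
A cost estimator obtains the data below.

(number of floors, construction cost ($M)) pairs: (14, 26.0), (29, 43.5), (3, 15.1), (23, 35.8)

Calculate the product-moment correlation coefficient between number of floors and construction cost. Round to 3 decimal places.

0.999

n = 4, Σx = 69, Σy = 120.4, Σxy = 2494.2, Σx² = 1575, Σy² = 4077.9
Sxx = Σx² − (Σx)²/n = 1575 − 1190.25 = 384.75
Sxy = Σxy − (Σx)(Σy)/n = 2494.2 − 2076.9 = 417.3
Syy = Σy² − (Σy)²/n = 4077.9 − 3624.04 = 453.86
r = Sxy/√(Sxx·Syy) = 417.3/√(174622.635) = 417.3/417.878732 = 0.998615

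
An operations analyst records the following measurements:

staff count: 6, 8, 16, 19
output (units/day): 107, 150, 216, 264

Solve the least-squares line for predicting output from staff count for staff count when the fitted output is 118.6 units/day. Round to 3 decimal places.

6.289

n = 4, Σx = 49, Σy = 737, Σxy = 10314, Σx² = 717
Sxx = Σx² − (Σx)²/n = 717 − 600.25 = 116.75
Sxy = Σxy − (Σx)(Σy)/n = 10314 − 9028.25 = 1285.75
b = Sxy/Sxx = 1285.75/116.75 = 11.012848
a = ȳ − b·x̄ = 184.25 − 11.012848·12.25 = 49.342612
Set a + b·x = 118.6: x = (118.6 − 49.342612) / 11.012848 = 6.288781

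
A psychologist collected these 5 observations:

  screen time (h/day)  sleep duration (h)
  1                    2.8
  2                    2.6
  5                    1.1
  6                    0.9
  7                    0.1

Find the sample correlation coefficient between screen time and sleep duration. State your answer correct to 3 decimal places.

-0.991

n = 5, Σx = 21, Σy = 7.5, Σxy = 19.6, Σx² = 115, Σy² = 16.63
Sxx = Σx² − (Σx)²/n = 115 − 88.2 = 26.8
Sxy = Σxy − (Σx)(Σy)/n = 19.6 − 31.5 = -11.9
Syy = Σy² − (Σy)²/n = 16.63 − 11.25 = 5.38
r = Sxy/√(Sxx·Syy) = -11.9/√(144.184) = -11.9/12.007664 = -0.991034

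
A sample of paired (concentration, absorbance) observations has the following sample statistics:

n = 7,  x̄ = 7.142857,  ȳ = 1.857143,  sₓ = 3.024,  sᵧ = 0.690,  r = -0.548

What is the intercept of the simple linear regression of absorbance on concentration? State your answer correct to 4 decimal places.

b = r · sᵧ/sₓ = -0.548 · 0.69/3.024 = -0.125040
a = ȳ − b·x̄ = 1.857143 − (-0.125040)·7.142857 = 2.750284

2.7503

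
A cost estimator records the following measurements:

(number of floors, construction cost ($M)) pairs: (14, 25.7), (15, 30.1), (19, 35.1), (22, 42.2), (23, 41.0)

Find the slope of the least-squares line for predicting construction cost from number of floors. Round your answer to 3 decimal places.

1.708

n = 5, Σx = 93, Σy = 174.1, Σxy = 3349.6, Σx² = 1795
Sxx = Σx² − (Σx)²/n = 1795 − 1729.8 = 65.2
Sxy = Σxy − (Σx)(Σy)/n = 3349.6 − 3238.26 = 111.34
b = Sxy/Sxx = 111.34/65.2 = 1.707669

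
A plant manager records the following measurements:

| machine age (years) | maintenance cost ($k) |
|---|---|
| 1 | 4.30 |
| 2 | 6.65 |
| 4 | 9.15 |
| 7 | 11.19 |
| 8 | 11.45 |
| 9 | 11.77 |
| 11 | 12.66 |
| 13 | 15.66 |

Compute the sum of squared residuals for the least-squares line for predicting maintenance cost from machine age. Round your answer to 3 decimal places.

n = 8, Σx = 55, Σy = 82.83, Σxy = 672.9, Σx² = 505, Σy² = 946.7977
Sxx = Σx² − (Σx)²/n = 505 − 378.125 = 126.875
Sxy = Σxy − (Σx)(Σy)/n = 672.9 − 569.45625 = 103.44375
Syy = Σy² − (Σy)²/n = 946.7977 − 857.601112 = 89.196588
b = Sxy/Sxx = 103.44375/126.875 = 0.815320
SSE = Syy − b·Sxy = 89.196588 − 0.815320·103.44375 = 4.856809

4.857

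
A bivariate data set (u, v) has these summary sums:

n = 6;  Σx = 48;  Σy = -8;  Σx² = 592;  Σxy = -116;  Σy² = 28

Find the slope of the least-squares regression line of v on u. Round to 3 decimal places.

Sxx = Σx² − (Σx)²/n = 592 − 384 = 208
Sxy = Σxy − (Σx)(Σy)/n = -116 − (-64) = -52
b = Sxy/Sxx = -52/208 = -0.25

-0.250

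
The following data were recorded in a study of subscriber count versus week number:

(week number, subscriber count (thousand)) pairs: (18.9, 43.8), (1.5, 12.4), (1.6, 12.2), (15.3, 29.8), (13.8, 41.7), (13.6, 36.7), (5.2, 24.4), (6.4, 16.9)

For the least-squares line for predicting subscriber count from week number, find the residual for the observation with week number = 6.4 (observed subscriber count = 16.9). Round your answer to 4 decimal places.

n = 8, Σx = 76.3, Σy = 217.9, Σxy = 2631.5, Σx² = 1039.51
Sxx = Σx² − (Σx)²/n = 1039.51 − 727.71125 = 311.79875
Sxy = Σxy − (Σx)(Σy)/n = 2631.5 − 2078.22125 = 553.27875
b = Sxy/Sxx = 553.27875/311.79875 = 1.774474
a = ȳ − b·x̄ = 27.2375 − 1.774474·9.5375 = 10.313455
ŷ(6.4) = 10.313455 + 1.774474·6.4 = 21.670088
residual = y − ŷ = 16.9 − 21.670088 = -4.770088

-4.7701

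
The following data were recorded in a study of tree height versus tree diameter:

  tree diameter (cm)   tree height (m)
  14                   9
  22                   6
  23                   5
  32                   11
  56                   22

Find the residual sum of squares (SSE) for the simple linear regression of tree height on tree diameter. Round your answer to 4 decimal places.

33.3270

n = 5, Σx = 147, Σy = 53, Σxy = 1957, Σx² = 5369, Σy² = 747
Sxx = Σx² − (Σx)²/n = 5369 − 4321.8 = 1047.2
Sxy = Σxy − (Σx)(Σy)/n = 1957 − 1558.2 = 398.8
Syy = Σy² − (Σy)²/n = 747 − 561.8 = 185.2
b = Sxy/Sxx = 398.8/1047.2 = 0.380825
SSE = Syy − b·Sxy = 185.2 − 0.380825·398.8 = 33.326967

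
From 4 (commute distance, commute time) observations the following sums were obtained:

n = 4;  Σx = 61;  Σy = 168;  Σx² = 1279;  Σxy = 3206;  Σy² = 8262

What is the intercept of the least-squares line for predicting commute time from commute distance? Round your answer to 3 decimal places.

13.839

Sxx = Σx² − (Σx)²/n = 1279 − 930.25 = 348.75
Sxy = Σxy − (Σx)(Σy)/n = 3206 − 2562 = 644
b = Sxy/Sxx = 644/348.75 = 1.846595
a = ȳ − b·x̄ = 42 − 1.846595·15.25 = 13.839427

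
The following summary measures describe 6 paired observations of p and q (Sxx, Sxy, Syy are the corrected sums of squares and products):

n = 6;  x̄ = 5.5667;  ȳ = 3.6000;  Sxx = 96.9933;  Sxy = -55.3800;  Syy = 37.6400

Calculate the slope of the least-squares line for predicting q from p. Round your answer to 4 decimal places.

b = Sxy/Sxx = -55.38/96.9933 = -0.570967

-0.5710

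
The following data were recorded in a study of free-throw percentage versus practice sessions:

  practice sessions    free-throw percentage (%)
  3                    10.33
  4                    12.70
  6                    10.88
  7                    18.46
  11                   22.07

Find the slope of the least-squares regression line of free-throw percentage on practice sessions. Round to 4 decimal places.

1.4828

n = 5, Σx = 31, Σy = 74.44, Σxy = 519.06, Σx² = 231
Sxx = Σx² − (Σx)²/n = 231 − 192.2 = 38.8
Sxy = Σxy − (Σx)(Σy)/n = 519.06 − 461.528 = 57.532
b = Sxy/Sxx = 57.532/38.8 = 1.482784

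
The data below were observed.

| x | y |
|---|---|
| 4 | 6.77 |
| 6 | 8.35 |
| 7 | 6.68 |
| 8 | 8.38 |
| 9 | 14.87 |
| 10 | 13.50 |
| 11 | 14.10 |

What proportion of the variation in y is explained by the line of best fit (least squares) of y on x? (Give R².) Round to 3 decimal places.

0.710

n = 7, Σx = 55, Σy = 72.65, Σxy = 614.91, Σx² = 467, Σy² = 832.5791
Sxx = Σx² − (Σx)²/n = 467 − 432.142857 = 34.857143
Sxy = Σxy − (Σx)(Σy)/n = 614.91 − 570.821429 = 44.088571
Syy = Σy² − (Σy)²/n = 832.5791 − 754.003214 = 78.575886
R² = Sxy²/(Sxx·Syy) = (44.088571)²/(34.857143·78.575886) = 0.709694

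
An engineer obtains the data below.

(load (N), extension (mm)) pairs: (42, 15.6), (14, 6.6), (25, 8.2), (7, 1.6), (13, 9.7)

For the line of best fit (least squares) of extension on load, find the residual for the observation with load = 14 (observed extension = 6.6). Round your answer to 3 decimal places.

0.272

n = 5, Σx = 101, Σy = 41.7, Σxy = 1089.9, Σx² = 2803
Sxx = Σx² − (Σx)²/n = 2803 − 2040.2 = 762.8
Sxy = Σxy − (Σx)(Σy)/n = 1089.9 − 842.34 = 247.56
b = Sxy/Sxx = 247.56/762.8 = 0.324541
a = ȳ − b·x̄ = 8.34 − 0.324541·20.2 = 1.784268
ŷ(14) = 1.784268 + 0.324541·14 = 6.327845
residual = y − ŷ = 6.6 − 6.327845 = 0.272155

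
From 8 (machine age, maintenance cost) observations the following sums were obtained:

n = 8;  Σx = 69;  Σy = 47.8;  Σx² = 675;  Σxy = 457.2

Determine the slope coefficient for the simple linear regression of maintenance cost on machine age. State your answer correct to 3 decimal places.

0.562

Sxx = Σx² − (Σx)²/n = 675 − 595.125 = 79.875
Sxy = Σxy − (Σx)(Σy)/n = 457.2 − 412.275 = 44.925
b = Sxy/Sxx = 44.925/79.875 = 0.562441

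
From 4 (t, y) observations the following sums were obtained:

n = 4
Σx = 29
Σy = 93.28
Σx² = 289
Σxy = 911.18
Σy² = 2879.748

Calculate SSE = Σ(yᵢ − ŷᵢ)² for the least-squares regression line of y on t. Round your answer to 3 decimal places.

3.785

Sxx = Σx² − (Σx)²/n = 289 − 210.25 = 78.75
Sxy = Σxy − (Σx)(Σy)/n = 911.18 − 676.28 = 234.9
Syy = Σy² − (Σy)²/n = 2879.748 − 2175.2896 = 704.4584
b = Sxy/Sxx = 234.9/78.75 = 2.982857
SSE = Syy − b·Sxy = 704.4584 − 2.982857·234.9 = 3.785257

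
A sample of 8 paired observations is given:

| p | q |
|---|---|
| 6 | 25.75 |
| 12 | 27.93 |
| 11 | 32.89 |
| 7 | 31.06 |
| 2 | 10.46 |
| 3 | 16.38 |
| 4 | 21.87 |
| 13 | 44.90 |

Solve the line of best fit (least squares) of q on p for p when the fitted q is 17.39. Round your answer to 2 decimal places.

3.12

n = 8, Σx = 58, Σy = 211.24, Σxy = 1810.11, Σx² = 548
Sxx = Σx² − (Σx)²/n = 548 − 420.5 = 127.5
Sxy = Σxy − (Σx)(Σy)/n = 1810.11 − 1531.49 = 278.62
b = Sxy/Sxx = 278.62/127.5 = 2.185255
a = ȳ − b·x̄ = 26.405 − 2.185255·7.25 = 10.561902
Set a + b·x = 17.39: x = (17.39 − 10.561902) / 2.185255 = 3.124623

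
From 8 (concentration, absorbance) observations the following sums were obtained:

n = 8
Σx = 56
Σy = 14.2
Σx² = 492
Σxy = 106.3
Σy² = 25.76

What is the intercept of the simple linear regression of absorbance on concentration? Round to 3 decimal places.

1.292

Sxx = Σx² − (Σx)²/n = 492 − 392 = 100
Sxy = Σxy − (Σx)(Σy)/n = 106.3 − 99.4 = 6.9
b = Sxy/Sxx = 6.9/100 = 0.069
a = ȳ − b·x̄ = 1.775 − 0.069·7 = 1.292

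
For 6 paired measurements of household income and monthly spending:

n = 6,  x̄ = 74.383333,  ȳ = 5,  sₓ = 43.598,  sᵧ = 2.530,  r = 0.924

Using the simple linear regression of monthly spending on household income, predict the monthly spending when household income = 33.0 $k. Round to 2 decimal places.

2.78

b = r · sᵧ/sₓ = 0.924 · 2.53/43.598 = 0.053620
a = ȳ − b·x̄ = 5 − 0.053620·74.383333 = 1.011574
ŷ(33.0) = a + b·33.0 = 1.011574 + 0.053620·33 = 2.781030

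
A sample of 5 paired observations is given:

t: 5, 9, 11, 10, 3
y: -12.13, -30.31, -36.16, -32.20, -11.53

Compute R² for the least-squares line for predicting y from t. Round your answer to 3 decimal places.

n = 5, Σx = 38, Σy = -122.33, Σxy = -1087.79, Σx² = 336, Σy² = 3543.1595
Sxx = Σx² − (Σx)²/n = 336 − 288.8 = 47.2
Sxy = Σxy − (Σx)(Σy)/n = -1087.79 − (-929.708) = -158.082
Syy = Σy² − (Σy)²/n = 3543.1595 − 2992.92578 = 550.23372
R² = Sxy²/(Sxx·Syy) = (-158.082)²/(47.2·550.23372) = 0.962223

0.962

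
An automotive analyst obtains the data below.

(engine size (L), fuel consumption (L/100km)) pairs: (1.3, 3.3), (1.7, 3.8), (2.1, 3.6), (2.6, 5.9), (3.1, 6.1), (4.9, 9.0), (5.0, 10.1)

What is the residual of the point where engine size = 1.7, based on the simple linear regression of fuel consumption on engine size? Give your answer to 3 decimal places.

0.079

n = 7, Σx = 20.7, Σy = 41.8, Σxy = 147.16, Σx² = 74.37
Sxx = Σx² − (Σx)²/n = 74.37 − 61.212857 = 13.157143
Sxy = Σxy − (Σx)(Σy)/n = 147.16 − 123.608571 = 23.551429
b = Sxy/Sxx = 23.551429/13.157143 = 1.790011
a = ȳ − b·x̄ = 5.971429 − 1.790011·2.957143 = 0.678111
ŷ(1.7) = 0.678111 + 1.790011·1.7 = 3.721129
residual = y − ŷ = 3.8 − 3.721129 = 0.078871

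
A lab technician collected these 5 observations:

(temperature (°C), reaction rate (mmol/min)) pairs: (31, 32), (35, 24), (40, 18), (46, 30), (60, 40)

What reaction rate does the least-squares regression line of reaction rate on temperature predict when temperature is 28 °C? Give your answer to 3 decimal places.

22.447

n = 5, Σx = 212, Σy = 144, Σxy = 6332, Σx² = 9502
Sxx = Σx² − (Σx)²/n = 9502 − 8988.8 = 513.2
Sxy = Σxy − (Σx)(Σy)/n = 6332 − 6105.6 = 226.4
b = Sxy/Sxx = 226.4/513.2 = 0.441154
a = ȳ − b·x̄ = 28.8 − 0.441154·42.4 = 10.095090
ŷ(28) = a + b·28 = 10.095090 + 0.441154·28 = 22.447389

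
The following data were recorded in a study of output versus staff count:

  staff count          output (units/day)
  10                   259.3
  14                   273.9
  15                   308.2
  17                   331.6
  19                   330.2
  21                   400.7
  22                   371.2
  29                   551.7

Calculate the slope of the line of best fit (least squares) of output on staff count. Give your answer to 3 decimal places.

n = 8, Σx = 147, Σy = 2826.8, Σxy = 55542, Σx² = 2937
Sxx = Σx² − (Σx)²/n = 2937 − 2701.125 = 235.875
Sxy = Σxy − (Σx)(Σy)/n = 55542 − 51942.45 = 3599.55
b = Sxy/Sxx = 3599.55/235.875 = 15.260413

15.260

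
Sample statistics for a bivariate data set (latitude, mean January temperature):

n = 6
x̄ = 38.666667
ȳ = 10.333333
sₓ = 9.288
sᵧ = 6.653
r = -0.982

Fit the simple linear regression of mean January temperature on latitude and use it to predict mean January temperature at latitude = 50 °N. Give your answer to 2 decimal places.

2.36

b = r · sᵧ/sₓ = -0.982 · 6.653/9.288 = -0.703407
a = ȳ − b·x̄ = 10.333333 − (-0.703407)·38.666667 = 37.531745
ŷ(50) = a + b·50 = 37.531745 + (-0.703407)·50 = 2.361385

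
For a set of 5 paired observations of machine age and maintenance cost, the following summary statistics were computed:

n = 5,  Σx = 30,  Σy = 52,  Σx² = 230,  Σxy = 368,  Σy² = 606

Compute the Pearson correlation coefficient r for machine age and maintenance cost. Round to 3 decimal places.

0.981

Sxx = Σx² − (Σx)²/n = 230 − 180 = 50
Sxy = Σxy − (Σx)(Σy)/n = 368 − 312 = 56
Syy = Σy² − (Σy)²/n = 606 − 540.8 = 65.2
r = Sxy/√(Sxx·Syy) = 56/√(3260) = 56/57.096410 = 0.980797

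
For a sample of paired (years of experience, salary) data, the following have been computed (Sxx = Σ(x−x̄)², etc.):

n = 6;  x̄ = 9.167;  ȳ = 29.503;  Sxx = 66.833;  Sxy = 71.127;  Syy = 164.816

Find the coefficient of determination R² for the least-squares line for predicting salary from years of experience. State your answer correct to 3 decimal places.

0.459

R² = Sxy²/(Sxx·Syy) = (71.127)²/(66.833·164.816) = 0.459281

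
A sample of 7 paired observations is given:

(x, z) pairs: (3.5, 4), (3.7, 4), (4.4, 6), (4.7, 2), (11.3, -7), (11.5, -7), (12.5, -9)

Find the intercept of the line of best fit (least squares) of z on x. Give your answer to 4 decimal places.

n = 7, Σx = 51.6, Σy = -7, Σxy = -207.5, Σx² = 483.58
Sxx = Σx² − (Σx)²/n = 483.58 − 380.365714 = 103.214286
Sxy = Σxy − (Σx)(Σy)/n = -207.5 − (-51.6) = -155.9
b = Sxy/Sxx = -155.9/103.214286 = -1.510450
a = ȳ − b·x̄ = -1 − (-1.510450)·7.371429 = 10.134173

10.1342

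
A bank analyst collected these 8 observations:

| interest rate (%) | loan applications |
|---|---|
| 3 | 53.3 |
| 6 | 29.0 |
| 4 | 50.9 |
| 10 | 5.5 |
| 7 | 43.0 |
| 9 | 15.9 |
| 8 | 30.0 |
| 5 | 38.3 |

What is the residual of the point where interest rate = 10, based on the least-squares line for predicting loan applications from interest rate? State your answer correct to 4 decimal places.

-6.0500

n = 8, Σx = 52, Σy = 265.9, Σxy = 1468.1, Σx² = 380
Sxx = Σx² − (Σx)²/n = 380 − 338 = 42
Sxy = Σxy − (Σx)(Σy)/n = 1468.1 − 1728.35 = -260.25
b = Sxy/Sxx = -260.25/42 = -6.196429
a = ȳ − b·x̄ = 33.2375 − (-6.196429)·6.5 = 73.514286
ŷ(10) = 73.514286 + (-6.196429)·10 = 11.55
residual = y − ŷ = 5.5 − 11.55 = -6.05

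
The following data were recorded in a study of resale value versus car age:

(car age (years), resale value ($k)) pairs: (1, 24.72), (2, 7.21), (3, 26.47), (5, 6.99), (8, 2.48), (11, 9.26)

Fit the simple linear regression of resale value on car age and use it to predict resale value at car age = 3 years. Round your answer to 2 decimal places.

15.84

n = 6, Σx = 30, Σy = 77.13, Σxy = 275.2, Σx² = 224
Sxx = Σx² − (Σx)²/n = 224 − 150 = 74
Sxy = Σxy − (Σx)(Σy)/n = 275.2 − 385.65 = -110.45
b = Sxy/Sxx = -110.45/74 = -1.492568
a = ȳ − b·x̄ = 12.855 − (-1.492568)·5 = 20.317838
ŷ(3) = a + b·3 = 20.317838 + (-1.492568)·3 = 15.840135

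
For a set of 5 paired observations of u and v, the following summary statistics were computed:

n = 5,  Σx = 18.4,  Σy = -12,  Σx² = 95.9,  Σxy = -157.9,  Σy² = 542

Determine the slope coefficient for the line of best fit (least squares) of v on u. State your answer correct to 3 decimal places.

-4.035

Sxx = Σx² − (Σx)²/n = 95.9 − 67.712 = 28.188
Sxy = Σxy − (Σx)(Σy)/n = -157.9 − (-44.16) = -113.74
b = Sxy/Sxx = -113.74/28.188 = -4.035050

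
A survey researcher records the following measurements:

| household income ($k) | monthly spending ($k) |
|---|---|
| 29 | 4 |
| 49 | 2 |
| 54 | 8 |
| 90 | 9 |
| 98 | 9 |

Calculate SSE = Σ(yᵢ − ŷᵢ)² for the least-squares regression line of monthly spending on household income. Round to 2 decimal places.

16.33

n = 5, Σx = 320, Σy = 32, Σxy = 2338, Σx² = 23862, Σy² = 246
Sxx = Σx² − (Σx)²/n = 23862 − 20480 = 3382
Sxy = Σxy − (Σx)(Σy)/n = 2338 − 2048 = 290
Syy = Σy² − (Σy)²/n = 246 − 204.8 = 41.2
b = Sxy/Sxx = 290/3382 = 0.085748
SSE = Syy − b·Sxy = 41.2 − 0.085748·290 = 16.333057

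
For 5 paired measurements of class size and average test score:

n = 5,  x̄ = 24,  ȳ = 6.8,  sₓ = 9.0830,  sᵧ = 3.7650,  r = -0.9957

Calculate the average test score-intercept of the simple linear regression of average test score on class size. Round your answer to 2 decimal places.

16.71

b = r · sᵧ/sₓ = -0.9957 · 3.765/9.083 = -0.412728
a = ȳ − b·x̄ = 6.8 − (-0.412728)·24 = 16.705477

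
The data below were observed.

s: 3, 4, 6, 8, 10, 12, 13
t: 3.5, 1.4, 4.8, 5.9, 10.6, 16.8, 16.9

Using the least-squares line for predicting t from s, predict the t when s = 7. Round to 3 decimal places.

n = 7, Σx = 56, Σy = 59.9, Σxy = 619.4, Σx² = 538
Sxx = Σx² − (Σx)²/n = 538 − 448 = 90
Sxy = Σxy − (Σx)(Σy)/n = 619.4 − 479.2 = 140.2
b = Sxy/Sxx = 140.2/90 = 1.557778
a = ȳ − b·x̄ = 8.557143 − 1.557778·8 = -3.905079
ŷ(7) = a + b·7 = -3.905079 + 1.557778·7 = 6.999365

6.999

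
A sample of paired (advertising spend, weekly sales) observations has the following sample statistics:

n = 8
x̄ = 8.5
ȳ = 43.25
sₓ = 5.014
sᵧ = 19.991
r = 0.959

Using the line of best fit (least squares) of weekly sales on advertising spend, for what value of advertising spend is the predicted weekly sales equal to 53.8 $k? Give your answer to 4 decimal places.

11.2592

b = r · sᵧ/sₓ = 0.959 · 19.991/5.014 = 3.823568
a = ȳ − b·x̄ = 43.25 − 3.823568·8.5 = 10.749674
Set a + b·x = 53.8: x = (53.8 − 10.749674) / 3.823568 = 11.259203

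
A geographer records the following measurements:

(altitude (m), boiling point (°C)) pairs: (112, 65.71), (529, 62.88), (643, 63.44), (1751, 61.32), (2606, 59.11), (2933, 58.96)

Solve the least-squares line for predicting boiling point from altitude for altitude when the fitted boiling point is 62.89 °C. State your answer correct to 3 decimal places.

974.335

n = 6, Σx = 8574, Σy = 371.42, Σxy = 515756.62, Σx² = 19165560
Sxx = Σx² − (Σx)²/n = 19165560 − 12252246 = 6913314
Sxy = Σxy − (Σx)(Σy)/n = 515756.62 − 530759.18 = -15002.56
b = Sxy/Sxx = -15002.56/6913314 = -0.002170
a = ȳ − b·x̄ = 61.903333 − (-0.002170)·1429 = 65.004402
Set a + b·x = 62.89: x = (62.89 − 65.004402) / (-0.002170) = 974.335164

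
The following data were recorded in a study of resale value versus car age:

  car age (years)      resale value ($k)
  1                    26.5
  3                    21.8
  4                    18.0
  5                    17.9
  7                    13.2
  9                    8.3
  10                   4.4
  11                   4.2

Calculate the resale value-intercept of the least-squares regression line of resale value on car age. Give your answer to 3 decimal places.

28.511

n = 8, Σx = 50, Σy = 114.3, Σxy = 510.7, Σx² = 402
Sxx = Σx² − (Σx)²/n = 402 − 312.5 = 89.5
Sxy = Σxy − (Σx)(Σy)/n = 510.7 − 714.375 = -203.675
b = Sxy/Sxx = -203.675/89.5 = -2.275698
a = ȳ − b·x̄ = 14.2875 − (-2.275698)·6.25 = 28.510615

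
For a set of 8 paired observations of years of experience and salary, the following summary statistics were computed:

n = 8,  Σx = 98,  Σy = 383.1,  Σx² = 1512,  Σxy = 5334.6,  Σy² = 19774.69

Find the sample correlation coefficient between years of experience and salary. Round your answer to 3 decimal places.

Sxx = Σx² − (Σx)²/n = 1512 − 1200.5 = 311.5
Sxy = Σxy − (Σx)(Σy)/n = 5334.6 − 4692.975 = 641.625
Syy = Σy² − (Σy)²/n = 19774.69 − 18345.70125 = 1428.98875
r = Sxy/√(Sxx·Syy) = 641.625/√(445129.995625) = 641.625/667.180632 = 0.961696

0.962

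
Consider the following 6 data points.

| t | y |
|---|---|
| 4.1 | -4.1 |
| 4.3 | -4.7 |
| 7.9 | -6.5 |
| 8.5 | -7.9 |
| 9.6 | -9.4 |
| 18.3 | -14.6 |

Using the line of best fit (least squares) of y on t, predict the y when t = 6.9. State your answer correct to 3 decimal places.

-6.485

n = 6, Σx = 52.7, Σy = -47.2, Σxy = -512.94, Σx² = 597.01
Sxx = Σx² − (Σx)²/n = 597.01 − 462.881667 = 134.128333
Sxy = Σxy − (Σx)(Σy)/n = -512.94 − (-414.573333) = -98.366667
b = Sxy/Sxx = -98.366667/134.128333 = -0.733377
a = ȳ − b·x̄ = -7.866667 − (-0.733377)·8.783333 = -1.425170
ŷ(6.9) = a + b·6.9 = -1.425170 + (-0.733377)·6.9 = -6.485473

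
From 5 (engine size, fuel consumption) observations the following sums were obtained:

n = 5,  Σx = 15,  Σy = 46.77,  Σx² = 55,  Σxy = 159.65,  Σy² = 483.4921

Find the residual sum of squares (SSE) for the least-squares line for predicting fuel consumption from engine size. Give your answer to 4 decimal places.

8.6020

Sxx = Σx² − (Σx)²/n = 55 − 45 = 10
Sxy = Σxy − (Σx)(Σy)/n = 159.65 − 140.31 = 19.34
Syy = Σy² − (Σy)²/n = 483.4921 − 437.48658 = 46.00552
b = Sxy/Sxx = 19.34/10 = 1.934
SSE = Syy − b·Sxy = 46.00552 − 1.934·19.34 = 8.60196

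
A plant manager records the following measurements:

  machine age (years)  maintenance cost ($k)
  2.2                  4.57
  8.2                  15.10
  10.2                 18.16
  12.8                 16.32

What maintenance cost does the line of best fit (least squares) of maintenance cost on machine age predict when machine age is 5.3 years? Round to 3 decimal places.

n = 4, Σx = 33.4, Σy = 54.15, Σxy = 528.002, Σx² = 339.96
Sxx = Σx² − (Σx)²/n = 339.96 − 278.89 = 61.07
Sxy = Σxy − (Σx)(Σy)/n = 528.002 − 452.1525 = 75.8495
b = Sxy/Sxx = 75.8495/61.07 = 1.242009
a = ȳ − b·x̄ = 13.5375 − 1.242009·8.35 = 3.166723
ŷ(5.3) = a + b·5.3 = 3.166723 + 1.242009·5.3 = 9.749372

9.749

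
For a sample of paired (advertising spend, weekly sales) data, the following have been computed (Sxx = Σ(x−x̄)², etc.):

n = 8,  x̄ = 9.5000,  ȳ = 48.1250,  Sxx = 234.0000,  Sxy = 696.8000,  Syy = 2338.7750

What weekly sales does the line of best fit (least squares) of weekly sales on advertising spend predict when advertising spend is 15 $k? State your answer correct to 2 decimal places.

64.50

b = Sxy/Sxx = 696.8/234 = 2.977778
a = ȳ − b·x̄ = 48.125 − 2.977778·9.5 = 19.836111
ŷ(15) = a + b·15 = 19.836111 + 2.977778·15 = 64.502778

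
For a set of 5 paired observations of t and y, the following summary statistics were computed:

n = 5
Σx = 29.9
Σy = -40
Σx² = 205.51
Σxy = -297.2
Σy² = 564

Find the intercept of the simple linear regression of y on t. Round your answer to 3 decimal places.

4.986

Sxx = Σx² − (Σx)²/n = 205.51 − 178.802 = 26.708
Sxy = Σxy − (Σx)(Σy)/n = -297.2 − (-239.2) = -58
b = Sxy/Sxx = -58/26.708 = -2.171634
a = ȳ − b·x̄ = -8 − (-2.171634)·5.98 = 4.986371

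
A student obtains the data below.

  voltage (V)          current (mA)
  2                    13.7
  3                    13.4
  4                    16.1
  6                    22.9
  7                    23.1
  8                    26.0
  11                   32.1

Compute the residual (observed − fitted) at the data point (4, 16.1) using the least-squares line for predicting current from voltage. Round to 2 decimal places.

n = 7, Σx = 41, Σy = 147.3, Σxy = 992.2, Σx² = 299
Sxx = Σx² − (Σx)²/n = 299 − 240.142857 = 58.857143
Sxy = Σxy − (Σx)(Σy)/n = 992.2 − 862.757143 = 129.442857
b = Sxy/Sxx = 129.442857/58.857143 = 2.199272
a = ȳ − b·x̄ = 21.042857 − 2.199272·5.857143 = 8.161408
ŷ(4) = 8.161408 + 2.199272·4 = 16.958495
residual = y − ŷ = 16.1 − 16.958495 = -0.858495

-0.86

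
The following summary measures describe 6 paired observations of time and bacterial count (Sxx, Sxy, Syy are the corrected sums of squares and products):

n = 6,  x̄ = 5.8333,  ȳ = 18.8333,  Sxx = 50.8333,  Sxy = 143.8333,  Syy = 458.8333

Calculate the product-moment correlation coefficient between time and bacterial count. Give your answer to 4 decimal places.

r = Sxy/√(Sxx·Syy) = 143.8333/√(23324.010789) = 143.8333/152.722005 = 0.941798

0.9418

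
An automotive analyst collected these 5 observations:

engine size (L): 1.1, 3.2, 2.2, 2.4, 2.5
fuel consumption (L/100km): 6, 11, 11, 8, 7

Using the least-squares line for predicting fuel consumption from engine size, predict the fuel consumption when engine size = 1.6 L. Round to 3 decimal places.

n = 5, Σx = 11.4, Σy = 43, Σxy = 102.7, Σx² = 28.3
Sxx = Σx² − (Σx)²/n = 28.3 − 25.992 = 2.308
Sxy = Σxy − (Σx)(Σy)/n = 102.7 − 98.04 = 4.66
b = Sxy/Sxx = 4.66/2.308 = 2.019064
a = ȳ − b·x̄ = 8.6 − 2.019064·2.28 = 3.996534
ŷ(1.6) = a + b·1.6 = 3.996534 + 2.019064·1.6 = 7.227036

7.227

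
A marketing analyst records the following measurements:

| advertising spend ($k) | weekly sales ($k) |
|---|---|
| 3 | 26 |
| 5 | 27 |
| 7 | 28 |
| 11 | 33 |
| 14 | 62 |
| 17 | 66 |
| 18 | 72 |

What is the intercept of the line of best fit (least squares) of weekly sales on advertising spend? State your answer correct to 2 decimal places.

9.37

n = 7, Σx = 75, Σy = 314, Σxy = 4058, Σx² = 1013
Sxx = Σx² − (Σx)²/n = 1013 − 803.571429 = 209.428571
Sxy = Σxy − (Σx)(Σy)/n = 4058 − 3364.285714 = 693.714286
b = Sxy/Sxx = 693.714286/209.428571 = 3.312415
a = ȳ − b·x̄ = 44.857143 − 3.312415·10.714286 = 9.366985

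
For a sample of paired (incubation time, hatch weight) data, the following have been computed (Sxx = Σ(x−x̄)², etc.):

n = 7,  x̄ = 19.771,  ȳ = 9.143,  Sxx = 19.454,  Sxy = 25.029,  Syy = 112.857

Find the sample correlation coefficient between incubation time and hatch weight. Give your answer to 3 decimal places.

r = Sxy/√(Sxx·Syy) = 25.029/√(2195.520078) = 25.029/46.856377 = 0.534164

0.534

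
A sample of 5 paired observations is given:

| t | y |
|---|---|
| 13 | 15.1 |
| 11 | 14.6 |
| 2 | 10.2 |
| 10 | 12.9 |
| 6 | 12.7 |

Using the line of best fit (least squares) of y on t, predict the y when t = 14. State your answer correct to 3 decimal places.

15.443

n = 5, Σx = 42, Σy = 65.5, Σxy = 582.5, Σx² = 430
Sxx = Σx² − (Σx)²/n = 430 − 352.8 = 77.2
Sxy = Σxy − (Σx)(Σy)/n = 582.5 − 550.2 = 32.3
b = Sxy/Sxx = 32.3/77.2 = 0.418394
a = ȳ − b·x̄ = 13.1 − 0.418394·8.4 = 9.585492
ŷ(14) = a + b·14 = 9.585492 + 0.418394·14 = 15.443005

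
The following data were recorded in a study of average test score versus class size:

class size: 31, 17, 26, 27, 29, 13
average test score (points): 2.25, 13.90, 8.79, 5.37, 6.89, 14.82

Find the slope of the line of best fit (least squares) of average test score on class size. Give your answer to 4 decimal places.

n = 6, Σx = 143, Σy = 52.02, Σxy = 1072.05, Σx² = 3665
Sxx = Σx² − (Σx)²/n = 3665 − 3408.166667 = 256.833333
Sxy = Σxy − (Σx)(Σy)/n = 1072.05 − 1239.81 = -167.76
b = Sxy/Sxx = -167.76/256.833333 = -0.653186

-0.6532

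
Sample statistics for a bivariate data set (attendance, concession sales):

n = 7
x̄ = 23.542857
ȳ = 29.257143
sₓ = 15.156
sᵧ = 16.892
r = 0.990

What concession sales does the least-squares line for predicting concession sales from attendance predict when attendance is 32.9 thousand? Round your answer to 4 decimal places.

39.5818

b = r · sᵧ/sₓ = 0.99 · 16.892/15.156 = 1.103397
a = ȳ − b·x̄ = 29.257143 − 1.103397·23.542857 = 3.280033
ŷ(32.9) = a + b·32.9 = 3.280033 + 1.103397·32.9 = 39.581783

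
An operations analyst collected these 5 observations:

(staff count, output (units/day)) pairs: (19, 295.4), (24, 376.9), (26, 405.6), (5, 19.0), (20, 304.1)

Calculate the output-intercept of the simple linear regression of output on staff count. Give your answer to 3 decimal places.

-69.835

n = 5, Σx = 94, Σy = 1401, Σxy = 31380.8, Σx² = 2038
Sxx = Σx² − (Σx)²/n = 2038 − 1767.2 = 270.8
Sxy = Σxy − (Σx)(Σy)/n = 31380.8 − 26338.8 = 5042
b = Sxy/Sxx = 5042/270.8 = 18.618907
a = ȳ − b·x̄ = 280.2 − 18.618907·18.8 = -69.835451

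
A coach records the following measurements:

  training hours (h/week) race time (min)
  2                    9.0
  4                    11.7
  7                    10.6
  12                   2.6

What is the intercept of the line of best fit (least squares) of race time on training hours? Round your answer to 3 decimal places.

n = 4, Σx = 25, Σy = 33.9, Σxy = 170.2, Σx² = 213
Sxx = Σx² − (Σx)²/n = 213 − 156.25 = 56.75
Sxy = Σxy − (Σx)(Σy)/n = 170.2 − 211.875 = -41.675
b = Sxy/Sxx = -41.675/56.75 = -0.734361
a = ȳ − b·x̄ = 8.475 − (-0.734361)·6.25 = 13.064758

13.065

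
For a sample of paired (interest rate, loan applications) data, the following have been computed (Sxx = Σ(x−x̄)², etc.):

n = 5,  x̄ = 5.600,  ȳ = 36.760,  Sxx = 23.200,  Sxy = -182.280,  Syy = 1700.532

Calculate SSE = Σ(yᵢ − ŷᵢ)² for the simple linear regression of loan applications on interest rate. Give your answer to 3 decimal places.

268.377

b = Sxy/Sxx = -182.28/23.2 = -7.856897
SSE = Syy − b·Sxy = 1700.532 − (-7.856897)·(-182.28) = 268.376897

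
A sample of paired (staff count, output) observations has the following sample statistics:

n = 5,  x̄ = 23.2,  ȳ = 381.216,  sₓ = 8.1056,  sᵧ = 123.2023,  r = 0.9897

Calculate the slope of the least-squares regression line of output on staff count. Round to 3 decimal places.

b = r · sᵧ/sₓ = 0.9897 · 123.2023/8.1056 = 15.043096

15.043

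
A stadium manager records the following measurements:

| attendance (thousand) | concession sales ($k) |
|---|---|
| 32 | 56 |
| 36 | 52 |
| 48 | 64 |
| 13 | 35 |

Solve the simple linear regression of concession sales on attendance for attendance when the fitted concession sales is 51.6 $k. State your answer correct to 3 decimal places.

n = 4, Σx = 129, Σy = 207, Σxy = 7191, Σx² = 4793
Sxx = Σx² − (Σx)²/n = 4793 − 4160.25 = 632.75
Sxy = Σxy − (Σx)(Σy)/n = 7191 − 6675.75 = 515.25
b = Sxy/Sxx = 515.25/632.75 = 0.814303
a = ȳ − b·x̄ = 51.75 − 0.814303·32.25 = 25.488740
Set a + b·x = 51.6: x = (51.6 − 25.488740) / 0.814303 = 32.065793

32.066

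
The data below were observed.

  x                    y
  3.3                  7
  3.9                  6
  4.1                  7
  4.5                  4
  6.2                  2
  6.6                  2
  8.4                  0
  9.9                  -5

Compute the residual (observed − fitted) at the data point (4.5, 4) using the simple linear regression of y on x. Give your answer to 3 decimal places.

n = 8, Σx = 46.9, Σy = 23, Σxy = 69.3, Σx² = 313.73
Sxx = Σx² − (Σx)²/n = 313.73 − 274.95125 = 38.77875
Sxy = Σxy − (Σx)(Σy)/n = 69.3 − 134.8375 = -65.5375
b = Sxy/Sxx = -65.5375/38.77875 = -1.690036
a = ȳ − b·x̄ = 2.875 − (-1.690036)·5.8625 = 12.782839
ŷ(4.5) = 12.782839 + (-1.690036)·4.5 = 5.177675
residual = y − ŷ = 4 − 5.177675 = -1.177675

-1.178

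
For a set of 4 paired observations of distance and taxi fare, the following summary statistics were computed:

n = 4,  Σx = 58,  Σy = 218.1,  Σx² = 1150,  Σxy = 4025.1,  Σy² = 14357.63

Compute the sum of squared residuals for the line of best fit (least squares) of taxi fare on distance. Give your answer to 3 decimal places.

57.426

Sxx = Σx² − (Σx)²/n = 1150 − 841 = 309
Sxy = Σxy − (Σx)(Σy)/n = 4025.1 − 3162.45 = 862.65
Syy = Σy² − (Σy)²/n = 14357.63 − 11891.9025 = 2465.7275
b = Sxy/Sxx = 862.65/309 = 2.791748
SSE = Syy − b·Sxy = 2465.7275 − 2.791748·862.65 = 57.426456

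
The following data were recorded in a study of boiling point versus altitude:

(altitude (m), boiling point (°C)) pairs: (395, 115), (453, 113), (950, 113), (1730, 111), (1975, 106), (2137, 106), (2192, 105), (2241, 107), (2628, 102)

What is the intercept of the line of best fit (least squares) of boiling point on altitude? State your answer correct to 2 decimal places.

n = 9, Σx = 14701, Σy = 978, Σxy = 1569869, Σx² = 29457357
Sxx = Σx² − (Σx)²/n = 29457357 − 24013266.777778 = 5444090.222222
Sxy = Σxy − (Σx)(Σy)/n = 1569869 − 1597508.666667 = -27639.666667
b = Sxy/Sxx = -27639.666667/5444090.222222 = -0.005077
a = ȳ − b·x̄ = 108.666667 − (-0.005077)·1633.444444 = 116.959670

116.96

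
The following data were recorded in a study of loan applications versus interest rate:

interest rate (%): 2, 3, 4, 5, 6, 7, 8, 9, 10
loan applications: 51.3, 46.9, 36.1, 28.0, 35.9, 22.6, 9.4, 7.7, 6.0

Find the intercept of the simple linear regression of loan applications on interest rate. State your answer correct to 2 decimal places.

62.86

n = 9, Σx = 54, Σy = 243.9, Σxy = 1105.8, Σx² = 384
Sxx = Σx² − (Σx)²/n = 384 − 324 = 60
Sxy = Σxy − (Σx)(Σy)/n = 1105.8 − 1463.4 = -357.6
b = Sxy/Sxx = -357.6/60 = -5.96
a = ȳ − b·x̄ = 27.1 − (-5.96)·6 = 62.86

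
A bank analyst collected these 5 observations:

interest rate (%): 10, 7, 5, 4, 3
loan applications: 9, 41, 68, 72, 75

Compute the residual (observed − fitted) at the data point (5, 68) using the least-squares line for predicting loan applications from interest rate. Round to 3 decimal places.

7.026

n = 5, Σx = 29, Σy = 265, Σxy = 1230, Σx² = 199
Sxx = Σx² − (Σx)²/n = 199 − 168.2 = 30.8
Sxy = Σxy − (Σx)(Σy)/n = 1230 − 1537 = -307
b = Sxy/Sxx = -307/30.8 = -9.967532
a = ȳ − b·x̄ = 53 − (-9.967532)·5.8 = 110.811688
ŷ(5) = 110.811688 + (-9.967532)·5 = 60.974026
residual = y − ŷ = 68 − 60.974026 = 7.025974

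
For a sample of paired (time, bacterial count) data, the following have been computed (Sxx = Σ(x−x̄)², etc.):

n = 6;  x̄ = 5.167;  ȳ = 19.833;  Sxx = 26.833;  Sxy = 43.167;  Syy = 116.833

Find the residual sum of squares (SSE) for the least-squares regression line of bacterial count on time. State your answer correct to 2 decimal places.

47.39

b = Sxy/Sxx = 43.167/26.833 = 1.608728
SSE = Syy − b·Sxy = 116.833 − 1.608728·43.167 = 47.389036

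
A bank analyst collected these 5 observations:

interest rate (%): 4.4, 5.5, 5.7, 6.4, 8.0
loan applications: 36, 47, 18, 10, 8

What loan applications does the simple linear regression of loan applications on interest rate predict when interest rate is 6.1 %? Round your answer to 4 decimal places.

22.8581

n = 5, Σx = 30, Σy = 119, Σxy = 647.5, Σx² = 187.06
Sxx = Σx² − (Σx)²/n = 187.06 − 180 = 7.06
Sxy = Σxy − (Σx)(Σy)/n = 647.5 − 714 = -66.5
b = Sxy/Sxx = -66.5/7.06 = -9.419263
a = ȳ − b·x̄ = 23.8 − (-9.419263)·6 = 80.315581
ŷ(6.1) = a + b·6.1 = 80.315581 + (-9.419263)·6.1 = 22.858074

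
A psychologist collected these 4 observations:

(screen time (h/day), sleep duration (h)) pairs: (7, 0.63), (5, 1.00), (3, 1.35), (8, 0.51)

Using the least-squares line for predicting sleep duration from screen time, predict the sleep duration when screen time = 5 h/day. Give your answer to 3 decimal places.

n = 4, Σx = 23, Σy = 3.49, Σxy = 17.54, Σx² = 147
Sxx = Σx² − (Σx)²/n = 147 − 132.25 = 14.75
Sxy = Σxy − (Σx)(Σy)/n = 17.54 − 20.0675 = -2.5275
b = Sxy/Sxx = -2.5275/14.75 = -0.171356
a = ȳ − b·x̄ = 0.8725 − (-0.171356)·5.75 = 1.857797
ŷ(5) = a + b·5 = 1.857797 + (-0.171356)·5 = 1.001017

1.001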